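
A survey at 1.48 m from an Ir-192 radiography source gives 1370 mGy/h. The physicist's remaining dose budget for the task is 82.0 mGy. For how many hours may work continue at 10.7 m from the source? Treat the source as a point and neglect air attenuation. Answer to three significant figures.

3.13 h

Using I₁d₁² = I₂d₂², rate at 10.7 m:
(1.48/10.7)² = 0.01913, so 1370 × 0.01913 = 26.21 mGy/h.
Stay time = 82.0 mGy ÷ 26.21 mGy/h = 3.129 h.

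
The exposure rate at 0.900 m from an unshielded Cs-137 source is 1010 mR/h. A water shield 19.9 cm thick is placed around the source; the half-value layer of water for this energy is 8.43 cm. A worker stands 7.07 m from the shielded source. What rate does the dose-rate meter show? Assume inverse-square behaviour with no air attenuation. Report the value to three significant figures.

3.19 mR/h

Distance alone: 1010 × (0.900/7.07)² = 1010 × 0.01620 = 16.36 mR/h.
Shield: 19.9/8.43 = 2.361 half-value layers → attenuation 2^(−2.361) = 0.1947.
Combined: 16.36 × 0.1947 = 3.185 mR/h.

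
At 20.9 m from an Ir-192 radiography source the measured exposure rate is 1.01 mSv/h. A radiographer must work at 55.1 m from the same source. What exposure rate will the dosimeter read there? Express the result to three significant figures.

0.145 mSv/h

Using I₁d₁² = I₂d₂², scaling from 20.9 m to 55.1 m:
(20.9/55.1)² = 0.1439, so 1.01 × 0.1439 = 0.1453 mSv/h.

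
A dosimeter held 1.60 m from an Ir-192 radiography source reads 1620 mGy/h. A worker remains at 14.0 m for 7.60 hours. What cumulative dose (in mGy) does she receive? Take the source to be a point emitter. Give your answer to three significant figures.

161 mGy

Since intensity falls as 1/r², rate at 14.0 m:
(1.60/14.0)² = 0.01306, so 1620 × 0.01306 = 21.16 mGy/h.
Dose = rate × time = 21.16 mGy/h × 7.600 h = 160.8 mGy.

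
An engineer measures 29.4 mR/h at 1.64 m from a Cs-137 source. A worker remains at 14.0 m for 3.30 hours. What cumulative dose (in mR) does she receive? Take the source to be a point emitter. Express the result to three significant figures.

Using I₁d₁² = I₂d₂², rate at 14.0 m:
(1.64/14.0)² = 0.01372, so 29.4 × 0.01372 = 0.4034 mR/h.
Dose = rate × time = 0.4034 mR/h × 3.300 h = 1.331 mR.

1.33 mR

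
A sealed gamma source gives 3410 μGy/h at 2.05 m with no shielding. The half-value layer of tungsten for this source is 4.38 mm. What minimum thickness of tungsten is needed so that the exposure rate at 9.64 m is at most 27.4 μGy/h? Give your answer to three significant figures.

At 9.64 m, distance alone gives 3410 × (2.05/9.64)² = 3410 × 0.04522 = 154.2 μGy/h.
Further attenuation needed: 154.2/27.4 = 5.628.
n = log₂(5.628) = 2.493 half-value layers.
Thickness = 2.493 × 4.38 mm = 10.92 mm.

10.9 mm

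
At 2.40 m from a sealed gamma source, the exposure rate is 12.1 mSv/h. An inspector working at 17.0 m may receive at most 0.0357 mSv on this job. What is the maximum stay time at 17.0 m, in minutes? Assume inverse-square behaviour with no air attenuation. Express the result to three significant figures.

8.88 min

Since intensity falls as 1/r², rate at 17.0 m:
12.1 × (2.40/17.0)² = 12.1 × 0.01993 = 0.2412 mSv/h.
Stay time = 0.0357 mSv ÷ 0.2412 mSv/h = 0.1480 h = 8.880 min.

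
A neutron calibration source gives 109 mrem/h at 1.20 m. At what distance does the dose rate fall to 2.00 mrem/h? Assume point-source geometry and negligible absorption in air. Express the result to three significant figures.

8.86 m

Using I₁d₁² = I₂d₂², d₂ = d₁·√(I₁/I₂).
I₁/I₂ = 109/2.00 = 54.50, so d₂ = 1.20 × √54.50 = 8.859 m.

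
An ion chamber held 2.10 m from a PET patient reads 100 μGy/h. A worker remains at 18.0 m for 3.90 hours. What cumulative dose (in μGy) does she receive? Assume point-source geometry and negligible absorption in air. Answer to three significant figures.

5.31 μGy

Intensity scales as (d₁/d₂)², so rate at 18.0 m:
100 × (2.10/18.0)² = 100 × 0.01361 = 1.361 μGy/h.
Dose = rate × time = 1.361 μGy/h × 3.900 h = 5.308 μGy.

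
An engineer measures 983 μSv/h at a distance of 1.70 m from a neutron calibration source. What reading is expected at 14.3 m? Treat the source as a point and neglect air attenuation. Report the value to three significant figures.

Intensity scales as (d₁/d₂)², so the rate at 14.3 m is
(1.70/14.3)² = 0.01413, so 983 × 0.01413 = 13.89 μSv/h.

13.9 μSv/h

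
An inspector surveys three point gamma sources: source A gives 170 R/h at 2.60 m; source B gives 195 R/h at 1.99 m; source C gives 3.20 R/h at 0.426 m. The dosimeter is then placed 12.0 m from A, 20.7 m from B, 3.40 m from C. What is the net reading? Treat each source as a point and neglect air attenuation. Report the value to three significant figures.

9.83 R/h

By superposition, sum each source's inverse-square contribution:
A: 170 × (2.60/12.0)² = 7.981 R/h
B: 195 × (1.99/20.7)² = 1.802 R/h
C: 3.20 × (0.426/3.40)² = 0.05024 R/h
Total = 7.981 + 1.802 + 0.05024 = 9.833 R/h.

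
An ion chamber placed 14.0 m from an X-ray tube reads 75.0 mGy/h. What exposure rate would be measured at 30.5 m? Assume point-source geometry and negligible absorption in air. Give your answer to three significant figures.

Since intensity falls as 1/r², scaling from 14.0 m to 30.5 m:
(14.0/30.5)² = 0.2107, so 75.0 × 0.2107 = 15.80 mGy/h.

15.8 mGy/h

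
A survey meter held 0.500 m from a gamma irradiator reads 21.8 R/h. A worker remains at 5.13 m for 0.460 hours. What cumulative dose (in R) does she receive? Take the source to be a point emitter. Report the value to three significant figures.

By the inverse-square law, rate at 5.13 m:
(0.500/5.13)² = 0.009500, so 21.8 × 0.009500 = 0.2071 R/h.
Dose = rate × time = 0.2071 R/h × 0.4600 h = 0.09527 R.

0.0953 R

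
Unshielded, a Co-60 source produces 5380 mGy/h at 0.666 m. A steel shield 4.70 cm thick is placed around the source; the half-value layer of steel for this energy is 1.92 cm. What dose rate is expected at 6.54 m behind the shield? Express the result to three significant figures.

10.2 mGy/h

Distance alone: 5380 × (0.666/6.54)² = 5380 × 0.01037 = 55.79 mGy/h.
Shield: 4.70/1.92 = 2.448 half-value layers → attenuation 2^(−2.448) = 0.1833.
Combined: 55.79 × 0.1833 = 10.23 mGy/h.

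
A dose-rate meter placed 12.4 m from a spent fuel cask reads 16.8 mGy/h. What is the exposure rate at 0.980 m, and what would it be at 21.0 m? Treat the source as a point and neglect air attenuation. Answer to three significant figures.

2690 mGy/h; 5.86 mGy/h

Applying the 1/r² law,
At 0.980 m: (12.4/0.980)² = 160.1, so 16.8 × 160.1 = 2690 mGy/h
At 21.0 m: 2690 × (0.980/21.0)² = 2690 × 0.002178 = 5.859 mGy/h.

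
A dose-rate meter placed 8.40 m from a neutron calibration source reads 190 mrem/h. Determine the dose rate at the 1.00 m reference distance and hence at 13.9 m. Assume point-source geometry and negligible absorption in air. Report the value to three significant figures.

13400 mrem/h; 69.4 mrem/h

Since intensity falls as 1/r²,
At 1.00 m: (8.40/1.00)² = 70.56, so 190 × 70.56 = 13410 mrem/h
At 13.9 m: 13410 × (1.00/13.9)² = 13410 × 0.005176 = 69.41 mrem/h.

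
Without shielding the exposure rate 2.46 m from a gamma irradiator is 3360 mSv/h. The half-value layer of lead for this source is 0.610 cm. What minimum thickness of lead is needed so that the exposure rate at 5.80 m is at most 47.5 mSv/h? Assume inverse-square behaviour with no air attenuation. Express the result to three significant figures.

2.24 cm

At 5.80 m, distance alone gives (2.46/5.80)² = 0.1799, so 3360 × 0.1799 = 604.5 mSv/h.
Further attenuation needed: 604.5/47.5 = 12.73.
n = log₂(12.73) = 3.670 half-value layers.
Thickness = 3.670 × 0.610 cm = 2.239 cm.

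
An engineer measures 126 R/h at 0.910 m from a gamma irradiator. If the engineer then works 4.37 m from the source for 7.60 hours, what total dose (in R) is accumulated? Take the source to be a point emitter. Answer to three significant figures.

41.5 R

By the inverse-square law, rate at 4.37 m:
(0.910/4.37)² = 0.04336, so 126 × 0.04336 = 5.463 R/h.
Dose = rate × time = 5.463 R/h × 7.600 h = 41.52 R.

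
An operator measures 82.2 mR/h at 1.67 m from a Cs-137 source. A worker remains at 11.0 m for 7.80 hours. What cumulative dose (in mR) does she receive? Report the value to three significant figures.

14.8 mR

Intensity scales as (d₁/d₂)², so rate at 11.0 m:
(1.67/11.0)² = 0.02305, so 82.2 × 0.02305 = 1.895 mR/h.
Dose = rate × time = 1.895 mR/h × 7.800 h = 14.78 mR.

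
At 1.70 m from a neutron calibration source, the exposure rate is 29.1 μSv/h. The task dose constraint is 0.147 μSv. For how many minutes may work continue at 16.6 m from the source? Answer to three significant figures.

Using I₁d₁² = I₂d₂², rate at 16.6 m:
(1.70/16.6)² = 0.01049, so 29.1 × 0.01049 = 0.3053 μSv/h.
Stay time = 0.147 μSv ÷ 0.3053 μSv/h = 0.4815 h = 28.89 min.

28.9 min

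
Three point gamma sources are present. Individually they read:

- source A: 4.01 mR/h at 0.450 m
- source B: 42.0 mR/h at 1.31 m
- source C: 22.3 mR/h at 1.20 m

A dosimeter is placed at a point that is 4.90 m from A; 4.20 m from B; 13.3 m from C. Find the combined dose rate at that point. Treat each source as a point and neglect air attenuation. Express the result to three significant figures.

4.30 mR/h

By superposition, sum each source's inverse-square contribution:
A: 4.01 × (0.450/4.90)² = 0.03382 mR/h
B: 42.0 × (1.31/4.20)² = 4.086 mR/h
C: 22.3 × (1.20/13.3)² = 0.1815 mR/h
Total = 0.03382 + 4.086 + 0.1815 = 4.301 mR/h.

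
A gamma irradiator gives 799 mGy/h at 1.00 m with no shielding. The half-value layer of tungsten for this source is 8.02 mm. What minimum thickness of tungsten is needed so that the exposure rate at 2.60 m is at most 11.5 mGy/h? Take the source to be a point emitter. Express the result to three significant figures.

27.0 mm

At 2.60 m, distance alone gives 799 × (1.00/2.60)² = 799 × 0.1479 = 118.2 mGy/h.
Further attenuation needed: 118.2/11.5 = 10.28.
n = log₂(10.28) = 3.362 half-value layers.
Thickness = 3.362 × 8.02 mm = 26.96 mm.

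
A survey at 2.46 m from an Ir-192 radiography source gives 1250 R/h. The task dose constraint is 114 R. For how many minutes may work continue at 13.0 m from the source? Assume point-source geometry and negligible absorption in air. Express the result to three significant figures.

Since intensity falls as 1/r², rate at 13.0 m:
1250 × (2.46/13.0)² = 1250 × 0.03581 = 44.76 R/h.
Stay time = 114 R ÷ 44.76 R/h = 2.547 h = 152.8 min.

153 min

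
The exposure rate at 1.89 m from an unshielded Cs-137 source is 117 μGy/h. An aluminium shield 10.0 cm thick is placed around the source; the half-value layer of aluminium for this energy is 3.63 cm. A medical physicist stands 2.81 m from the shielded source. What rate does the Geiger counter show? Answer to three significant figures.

Distance alone: (1.89/2.81)² = 0.4524, so 117 × 0.4524 = 52.93 μGy/h.
Shield: 10.0/3.63 = 2.755 half-value layers → attenuation 2^(−2.755) = 0.1481.
Combined: 52.93 × 0.1481 = 7.839 μGy/h.

7.84 μGy/h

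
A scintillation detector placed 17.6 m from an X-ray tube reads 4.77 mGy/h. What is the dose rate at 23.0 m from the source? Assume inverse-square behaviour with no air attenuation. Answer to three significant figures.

2.79 mGy/h

Since intensity falls as 1/r², scaling from 17.6 m to 23.0 m:
4.77 × (17.6/23.0)² = 4.77 × 0.5856 = 2.793 mGy/h.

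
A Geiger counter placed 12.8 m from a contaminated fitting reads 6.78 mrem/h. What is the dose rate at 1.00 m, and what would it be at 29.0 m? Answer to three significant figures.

By the inverse-square law,
At 1.00 m: 6.78 × (12.8/1.00)² = 6.78 × 163.8 = 1111 mrem/h
At 29.0 m: 1111 × (1.00/29.0)² = 1111 × 0.001189 = 1.321 mrem/h.

1110 mrem/h; 1.32 mrem/h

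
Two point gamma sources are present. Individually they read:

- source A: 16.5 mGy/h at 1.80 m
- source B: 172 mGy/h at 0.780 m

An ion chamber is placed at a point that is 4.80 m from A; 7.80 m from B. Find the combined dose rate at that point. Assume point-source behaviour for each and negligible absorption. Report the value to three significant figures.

4.04 mGy/h

By superposition, sum each source's inverse-square contribution:
A: 16.5 × (1.80/4.80)² = 2.320 mGy/h
B: 172 × (0.780/7.80)² = 1.720 mGy/h
Total = 2.320 + 1.720 = 4.040 mGy/h.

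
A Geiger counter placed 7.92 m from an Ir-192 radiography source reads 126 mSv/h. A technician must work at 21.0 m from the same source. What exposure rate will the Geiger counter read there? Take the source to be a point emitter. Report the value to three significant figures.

17.9 mSv/h

Since intensity falls as 1/r², scaling from 7.92 m to 21.0 m:
126 × (7.92/21.0)² = 126 × 0.1422 = 17.92 mSv/h.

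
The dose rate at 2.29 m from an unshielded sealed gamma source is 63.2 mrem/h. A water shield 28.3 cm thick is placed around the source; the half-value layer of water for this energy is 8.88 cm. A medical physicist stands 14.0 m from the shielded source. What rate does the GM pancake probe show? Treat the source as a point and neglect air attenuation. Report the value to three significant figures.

0.186 mrem/h

Distance alone: (2.29/14.0)² = 0.02676, so 63.2 × 0.02676 = 1.691 mrem/h.
Shield: 28.3/8.88 = 3.187 half-value layers → attenuation 2^(−3.187) = 0.1098.
Combined: 1.691 × 0.1098 = 0.1857 mrem/h.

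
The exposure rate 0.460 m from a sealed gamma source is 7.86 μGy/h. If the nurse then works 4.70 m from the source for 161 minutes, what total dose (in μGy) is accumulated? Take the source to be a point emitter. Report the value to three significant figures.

0.202 μGy

Intensity scales as (d₁/d₂)², so rate at 4.70 m:
(0.460/4.70)² = 0.009579, so 7.86 × 0.009579 = 0.07529 μGy/h.
Dose = rate × time = 0.07529 μGy/h × 2.683 h = 0.2020 μGy.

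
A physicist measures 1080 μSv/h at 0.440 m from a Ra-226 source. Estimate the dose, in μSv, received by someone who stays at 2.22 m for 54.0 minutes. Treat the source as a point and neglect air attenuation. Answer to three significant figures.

38.2 μSv

Intensity scales as (d₁/d₂)², so rate at 2.22 m:
(0.440/2.22)² = 0.03928, so 1080 × 0.03928 = 42.42 μSv/h.
Dose = rate × time = 42.42 μSv/h × 0.9000 h = 38.18 μSv.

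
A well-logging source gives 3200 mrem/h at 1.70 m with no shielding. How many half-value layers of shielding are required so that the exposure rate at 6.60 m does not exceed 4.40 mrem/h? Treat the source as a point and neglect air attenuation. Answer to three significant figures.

At 6.60 m, distance alone gives (1.70/6.60)² = 0.06635, so 3200 × 0.06635 = 212.3 mrem/h.
Further attenuation needed: 212.3/4.40 = 48.25.
n = log₂(48.25) = 5.592 half-value layers.

5.59 half-value layers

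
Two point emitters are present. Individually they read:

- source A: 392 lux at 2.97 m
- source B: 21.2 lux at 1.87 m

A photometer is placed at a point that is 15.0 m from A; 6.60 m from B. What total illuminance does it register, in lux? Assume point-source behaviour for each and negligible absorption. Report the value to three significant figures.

17.1 lux

Each source contributes Iᵢ·(dᵢ/rᵢ)²; contributions add.
A: 392 × (2.97/15.0)² = 15.37 lux
B: 21.2 × (1.87/6.60)² = 1.702 lux
Total = 15.37 + 1.702 = 17.07 lux.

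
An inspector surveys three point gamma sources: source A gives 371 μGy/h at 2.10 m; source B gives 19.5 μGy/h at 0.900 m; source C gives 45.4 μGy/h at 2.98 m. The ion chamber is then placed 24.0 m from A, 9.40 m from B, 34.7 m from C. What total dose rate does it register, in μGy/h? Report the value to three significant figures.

By superposition, sum each source's inverse-square contribution:
A: 371 × (2.10/24.0)² = 2.840 μGy/h
B: 19.5 × (0.900/9.40)² = 0.1788 μGy/h
C: 45.4 × (2.98/34.7)² = 0.3348 μGy/h
Total = 2.840 + 0.1788 + 0.3348 = 3.354 μGy/h.

3.35 μGy/h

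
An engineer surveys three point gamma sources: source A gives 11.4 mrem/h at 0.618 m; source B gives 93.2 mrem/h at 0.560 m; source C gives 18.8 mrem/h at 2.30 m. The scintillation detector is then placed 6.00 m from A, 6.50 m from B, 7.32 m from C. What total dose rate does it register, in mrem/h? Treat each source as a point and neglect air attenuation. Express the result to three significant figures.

By superposition, sum each source's inverse-square contribution:
A: 11.4 × (0.618/6.00)² = 0.1209 mrem/h
B: 93.2 × (0.560/6.50)² = 0.6918 mrem/h
C: 18.8 × (2.30/7.32)² = 1.856 mrem/h
Total = 0.1209 + 0.6918 + 1.856 = 2.669 mrem/h.

2.67 mrem/h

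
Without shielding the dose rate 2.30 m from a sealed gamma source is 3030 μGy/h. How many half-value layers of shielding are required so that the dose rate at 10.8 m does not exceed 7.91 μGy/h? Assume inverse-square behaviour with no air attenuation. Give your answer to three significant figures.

At 10.8 m, distance alone gives 3030 × (2.30/10.8)² = 3030 × 0.04535 = 137.4 μGy/h.
Further attenuation needed: 137.4/7.91 = 17.37.
n = log₂(17.37) = 4.119 half-value layers.

4.12 half-value layers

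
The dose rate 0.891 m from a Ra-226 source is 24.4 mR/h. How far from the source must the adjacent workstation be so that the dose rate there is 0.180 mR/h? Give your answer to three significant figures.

10.4 m

Since intensity falls as 1/r², d₂ = d₁·√(I₁/I₂).
I₁/I₂ = 24.4/0.180 = 135.6, so d₂ = 0.891 × √135.6 = 10.38 m.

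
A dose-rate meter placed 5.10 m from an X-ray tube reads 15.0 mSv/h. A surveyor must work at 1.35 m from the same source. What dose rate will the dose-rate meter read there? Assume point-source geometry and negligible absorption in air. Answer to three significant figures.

Intensity scales as (d₁/d₂)², so scaling from 5.10 m to 1.35 m:
15.0 × (5.10/1.35)² = 15.0 × 14.27 = 214.0 mSv/h.

214 mSv/h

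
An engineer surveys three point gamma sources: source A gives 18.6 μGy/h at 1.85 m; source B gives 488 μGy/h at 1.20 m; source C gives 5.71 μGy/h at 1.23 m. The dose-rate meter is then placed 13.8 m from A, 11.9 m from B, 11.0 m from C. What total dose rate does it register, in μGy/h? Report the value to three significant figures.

By superposition, sum each source's inverse-square contribution:
A: 18.6 × (1.85/13.8)² = 0.3343 μGy/h
B: 488 × (1.20/11.9)² = 4.962 μGy/h
C: 5.71 × (1.23/11.0)² = 0.07139 μGy/h
Total = 0.3343 + 4.962 + 0.07139 = 5.368 μGy/h.

5.37 μGy/h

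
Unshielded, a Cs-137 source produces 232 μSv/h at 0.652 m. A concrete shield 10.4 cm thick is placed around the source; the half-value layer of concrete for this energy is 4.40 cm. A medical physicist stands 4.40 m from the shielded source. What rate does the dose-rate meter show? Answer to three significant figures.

0.990 μSv/h

Distance alone: (0.652/4.40)² = 0.02196, so 232 × 0.02196 = 5.095 μSv/h.
Shield: 10.4/4.40 = 2.364 half-value layers → attenuation 2^(−2.364) = 0.1943.
Combined: 5.095 × 0.1943 = 0.9900 μSv/h.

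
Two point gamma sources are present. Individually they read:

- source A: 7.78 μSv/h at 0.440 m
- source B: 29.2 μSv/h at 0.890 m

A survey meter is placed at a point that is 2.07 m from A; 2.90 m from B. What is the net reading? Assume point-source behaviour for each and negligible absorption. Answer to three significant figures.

By superposition, sum each source's inverse-square contribution:
A: 7.78 × (0.440/2.07)² = 0.3515 μSv/h
B: 29.2 × (0.890/2.90)² = 2.750 μSv/h
Total = 0.3515 + 2.750 = 3.102 μSv/h.

3.10 μSv/h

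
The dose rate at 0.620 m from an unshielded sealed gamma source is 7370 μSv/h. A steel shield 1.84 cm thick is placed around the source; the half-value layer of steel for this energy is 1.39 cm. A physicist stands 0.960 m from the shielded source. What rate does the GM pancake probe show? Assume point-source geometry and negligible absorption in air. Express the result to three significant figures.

1230 μSv/h

Distance alone: 7370 × (0.620/0.960)² = 7370 × 0.4171 = 3074 μSv/h.
Shield: 1.84/1.39 = 1.324 half-value layers → attenuation 2^(−1.324) = 0.3994.
Combined: 3074 × 0.3994 = 1228 μSv/h.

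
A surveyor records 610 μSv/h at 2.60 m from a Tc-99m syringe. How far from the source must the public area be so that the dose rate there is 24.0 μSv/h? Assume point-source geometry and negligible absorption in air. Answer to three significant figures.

By the inverse-square law, d₂ = d₁·√(I₁/I₂).
I₁/I₂ = 610/24.0 = 25.42, so d₂ = 2.60 × √25.42 = 13.11 m.

13.1 m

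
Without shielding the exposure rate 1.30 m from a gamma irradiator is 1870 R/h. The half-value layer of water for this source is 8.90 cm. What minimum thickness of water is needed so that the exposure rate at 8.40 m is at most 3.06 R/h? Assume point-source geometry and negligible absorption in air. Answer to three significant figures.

34.5 cm

At 8.40 m, distance alone gives 1870 × (1.30/8.40)² = 1870 × 0.02395 = 44.79 R/h.
Further attenuation needed: 44.79/3.06 = 14.64.
n = log₂(14.64) = 3.872 half-value layers.
Thickness = 3.872 × 8.90 cm = 34.46 cm.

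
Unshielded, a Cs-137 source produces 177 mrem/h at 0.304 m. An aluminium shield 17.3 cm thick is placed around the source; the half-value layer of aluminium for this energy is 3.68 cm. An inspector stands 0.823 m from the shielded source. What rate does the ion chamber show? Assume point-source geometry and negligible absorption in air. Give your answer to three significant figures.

Distance alone: 177 × (0.304/0.823)² = 177 × 0.1364 = 24.14 mrem/h.
Shield: 17.3/3.68 = 4.701 half-value layers → attenuation 2^(−4.701) = 0.03845.
Combined: 24.14 × 0.03845 = 0.9282 mrem/h.

0.928 mrem/h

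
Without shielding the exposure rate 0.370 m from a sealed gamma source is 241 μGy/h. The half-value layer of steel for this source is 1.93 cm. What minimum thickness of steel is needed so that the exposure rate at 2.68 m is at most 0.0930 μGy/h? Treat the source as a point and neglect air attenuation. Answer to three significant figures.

10.9 cm

At 2.68 m, distance alone gives 241 × (0.370/2.68)² = 241 × 0.01906 = 4.593 μGy/h.
Further attenuation needed: 4.593/0.0930 = 49.39.
n = log₂(49.39) = 5.626 half-value layers.
Thickness = 5.626 × 1.93 cm = 10.86 cm.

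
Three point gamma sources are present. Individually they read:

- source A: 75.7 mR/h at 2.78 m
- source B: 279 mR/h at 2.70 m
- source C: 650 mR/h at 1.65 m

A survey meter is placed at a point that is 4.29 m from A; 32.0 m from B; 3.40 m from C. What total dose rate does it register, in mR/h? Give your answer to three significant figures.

By superposition, sum each source's inverse-square contribution:
A: 75.7 × (2.78/4.29)² = 31.79 mR/h
B: 279 × (2.70/32.0)² = 1.986 mR/h
C: 650 × (1.65/3.40)² = 153.1 mR/h
Total = 31.79 + 1.986 + 153.1 = 186.9 mR/h.

187 mR/h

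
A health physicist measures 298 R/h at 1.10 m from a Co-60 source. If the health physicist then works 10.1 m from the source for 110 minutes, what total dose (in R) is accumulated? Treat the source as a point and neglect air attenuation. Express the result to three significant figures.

By the inverse-square law, rate at 10.1 m:
298 × (1.10/10.1)² = 298 × 0.01186 = 3.534 R/h.
Dose = rate × time = 3.534 R/h × 1.833 h = 6.478 R.

6.48 R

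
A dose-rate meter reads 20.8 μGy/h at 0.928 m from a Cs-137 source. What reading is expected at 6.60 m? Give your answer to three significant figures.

0.411 μGy/h

Since intensity falls as 1/r², the rate at 6.60 m is
(0.928/6.60)² = 0.01977, so 20.8 × 0.01977 = 0.4112 μGy/h.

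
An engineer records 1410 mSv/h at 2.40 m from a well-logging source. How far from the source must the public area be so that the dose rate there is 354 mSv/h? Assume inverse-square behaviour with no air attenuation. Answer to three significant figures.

Intensity scales as (d₁/d₂)², so d₂ = d₁·√(I₁/I₂).
I₁/I₂ = 1410/354 = 3.983, so d₂ = 2.40 × √3.983 = 4.790 m.

4.79 m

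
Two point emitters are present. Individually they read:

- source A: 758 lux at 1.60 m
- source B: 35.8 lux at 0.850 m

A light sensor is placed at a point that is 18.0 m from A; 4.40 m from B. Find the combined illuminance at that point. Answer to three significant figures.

By superposition, sum each source's inverse-square contribution:
A: 758 × (1.60/18.0)² = 5.989 lux
B: 35.8 × (0.850/4.40)² = 1.336 lux
Total = 5.989 + 1.336 = 7.325 lux.

7.33 lux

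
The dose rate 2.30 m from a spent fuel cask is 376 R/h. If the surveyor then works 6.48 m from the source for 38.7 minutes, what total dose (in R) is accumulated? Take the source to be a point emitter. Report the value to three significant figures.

30.6 R

Since intensity falls as 1/r², rate at 6.48 m:
376 × (2.30/6.48)² = 376 × 0.1260 = 47.38 R/h.
Dose = rate × time = 47.38 R/h × 0.6450 h = 30.56 R.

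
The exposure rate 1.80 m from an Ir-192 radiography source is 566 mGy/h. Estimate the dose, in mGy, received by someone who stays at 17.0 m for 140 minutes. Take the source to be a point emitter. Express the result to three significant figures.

Using I₁d₁² = I₂d₂², rate at 17.0 m:
566 × (1.80/17.0)² = 566 × 0.01121 = 6.345 mGy/h.
Dose = rate × time = 6.345 mGy/h × 2.333 h = 14.80 mGy.

14.8 mGy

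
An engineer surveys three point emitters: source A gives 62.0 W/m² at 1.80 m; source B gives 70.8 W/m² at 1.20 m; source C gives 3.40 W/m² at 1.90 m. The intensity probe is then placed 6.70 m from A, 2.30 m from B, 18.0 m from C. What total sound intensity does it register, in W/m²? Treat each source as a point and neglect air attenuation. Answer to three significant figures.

23.8 W/m²

By superposition, sum each source's inverse-square contribution:
A: 62.0 × (1.80/6.70)² = 4.475 W/m²
B: 70.8 × (1.20/2.30)² = 19.27 W/m²
C: 3.40 × (1.90/18.0)² = 0.03788 W/m²
Total = 4.475 + 19.27 + 0.03788 = 23.78 W/m².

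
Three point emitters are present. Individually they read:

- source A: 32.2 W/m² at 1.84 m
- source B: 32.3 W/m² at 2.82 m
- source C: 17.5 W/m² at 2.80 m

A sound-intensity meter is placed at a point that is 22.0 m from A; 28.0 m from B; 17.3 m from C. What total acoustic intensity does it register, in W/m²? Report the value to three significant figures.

Each source contributes Iᵢ·(dᵢ/rᵢ)²; contributions add.
A: 32.2 × (1.84/22.0)² = 0.2252 W/m²
B: 32.3 × (2.82/28.0)² = 0.3276 W/m²
C: 17.5 × (2.80/17.3)² = 0.4584 W/m²
Total = 0.2252 + 0.3276 + 0.4584 = 1.011 W/m².

1.01 W/m²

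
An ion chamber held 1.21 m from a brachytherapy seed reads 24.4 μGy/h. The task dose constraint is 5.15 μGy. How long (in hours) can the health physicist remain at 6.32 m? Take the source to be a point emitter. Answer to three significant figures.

5.76 h

By the inverse-square law, rate at 6.32 m:
24.4 × (1.21/6.32)² = 24.4 × 0.03666 = 0.8945 μGy/h.
Stay time = 5.15 μGy ÷ 0.8945 μGy/h = 5.757 h.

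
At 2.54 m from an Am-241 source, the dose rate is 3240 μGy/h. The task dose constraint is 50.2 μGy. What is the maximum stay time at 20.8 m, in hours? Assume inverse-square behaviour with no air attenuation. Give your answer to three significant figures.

Applying the 1/r² law, rate at 20.8 m:
(2.54/20.8)² = 0.01491, so 3240 × 0.01491 = 48.31 μGy/h.
Stay time = 50.2 μGy ÷ 48.31 μGy/h = 1.039 h.

1.04 h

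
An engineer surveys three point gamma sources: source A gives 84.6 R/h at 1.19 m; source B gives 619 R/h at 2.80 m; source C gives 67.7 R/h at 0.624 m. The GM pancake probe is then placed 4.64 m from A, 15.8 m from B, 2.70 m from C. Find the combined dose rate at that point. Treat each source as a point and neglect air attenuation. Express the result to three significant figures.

Each source contributes Iᵢ·(dᵢ/rᵢ)²; contributions add.
A: 84.6 × (1.19/4.64)² = 5.565 R/h
B: 619 × (2.80/15.8)² = 19.44 R/h
C: 67.7 × (0.624/2.70)² = 3.616 R/h
Total = 5.565 + 19.44 + 3.616 = 28.62 R/h.

28.6 R/h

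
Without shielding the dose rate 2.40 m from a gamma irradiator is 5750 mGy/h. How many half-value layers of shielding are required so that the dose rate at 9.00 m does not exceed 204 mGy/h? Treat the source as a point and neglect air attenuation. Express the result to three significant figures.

At 9.00 m, distance alone gives 5750 × (2.40/9.00)² = 5750 × 0.07111 = 408.9 mGy/h.
Further attenuation needed: 408.9/204 = 2.004.
n = log₂(2.004) = 1.003 half-value layers.

1.00 half-value layers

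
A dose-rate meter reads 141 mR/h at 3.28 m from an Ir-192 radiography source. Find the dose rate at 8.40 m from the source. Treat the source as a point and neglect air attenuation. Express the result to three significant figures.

21.5 mR/h

By the inverse-square law, the rate at 8.40 m is
(3.28/8.40)² = 0.1525, so 141 × 0.1525 = 21.50 mR/h.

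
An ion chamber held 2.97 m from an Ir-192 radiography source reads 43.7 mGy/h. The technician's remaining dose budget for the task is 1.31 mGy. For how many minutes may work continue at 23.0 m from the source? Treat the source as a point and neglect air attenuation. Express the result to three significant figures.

By the inverse-square law, rate at 23.0 m:
43.7 × (2.97/23.0)² = 43.7 × 0.01667 = 0.7285 mGy/h.
Stay time = 1.31 mGy ÷ 0.7285 mGy/h = 1.798 h = 107.9 min.

108 min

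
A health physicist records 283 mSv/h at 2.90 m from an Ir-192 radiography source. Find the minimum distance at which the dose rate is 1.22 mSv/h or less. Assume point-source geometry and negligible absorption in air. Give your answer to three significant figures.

44.2 m

By the inverse-square law, d₂ = d₁·√(I₁/I₂).
I₁/I₂ = 283/1.22 = 232.0, so d₂ = 2.90 × √232.0 = 44.17 m.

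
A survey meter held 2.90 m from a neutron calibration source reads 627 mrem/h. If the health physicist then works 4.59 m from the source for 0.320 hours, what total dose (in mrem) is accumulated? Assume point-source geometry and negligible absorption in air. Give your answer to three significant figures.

80.1 mrem

Using I₁d₁² = I₂d₂², rate at 4.59 m:
(2.90/4.59)² = 0.3992, so 627 × 0.3992 = 250.3 mrem/h.
Dose = rate × time = 250.3 mrem/h × 0.3200 h = 80.10 mrem.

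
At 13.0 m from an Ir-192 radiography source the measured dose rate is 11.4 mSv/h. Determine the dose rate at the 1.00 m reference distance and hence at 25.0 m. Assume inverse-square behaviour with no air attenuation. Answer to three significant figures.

By the inverse-square law,
At 1.00 m: (13.0/1.00)² = 169.0, so 11.4 × 169.0 = 1927 mSv/h
At 25.0 m: (1.00/25.0)² = 0.001600, so 1927 × 0.001600 = 3.083 mSv/h.

1930 mSv/h; 3.08 mSv/h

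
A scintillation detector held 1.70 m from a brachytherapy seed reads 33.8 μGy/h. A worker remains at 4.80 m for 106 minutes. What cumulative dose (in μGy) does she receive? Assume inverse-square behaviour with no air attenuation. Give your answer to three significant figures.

7.49 μGy

Since intensity falls as 1/r², rate at 4.80 m:
(1.70/4.80)² = 0.1254, so 33.8 × 0.1254 = 4.239 μGy/h.
Dose = rate × time = 4.239 μGy/h × 1.767 h = 7.490 μGy.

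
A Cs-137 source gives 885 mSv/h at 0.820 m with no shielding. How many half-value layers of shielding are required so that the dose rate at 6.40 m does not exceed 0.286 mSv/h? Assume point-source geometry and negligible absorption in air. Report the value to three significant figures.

At 6.40 m, distance alone gives (0.820/6.40)² = 0.01642, so 885 × 0.01642 = 14.53 mSv/h.
Further attenuation needed: 14.53/0.286 = 50.80.
n = log₂(50.80) = 5.667 half-value layers.

5.67 half-value layers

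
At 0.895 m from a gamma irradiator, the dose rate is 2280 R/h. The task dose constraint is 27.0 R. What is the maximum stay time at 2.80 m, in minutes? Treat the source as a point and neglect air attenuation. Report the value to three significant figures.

6.95 min

Intensity scales as (d₁/d₂)², so rate at 2.80 m:
(0.895/2.80)² = 0.1022, so 2280 × 0.1022 = 233.0 R/h.
Stay time = 27.0 R ÷ 233.0 R/h = 0.1159 h = 6.954 min.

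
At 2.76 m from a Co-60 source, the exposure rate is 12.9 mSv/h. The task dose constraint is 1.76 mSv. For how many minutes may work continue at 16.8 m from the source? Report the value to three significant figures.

Applying the 1/r² law, rate at 16.8 m:
12.9 × (2.76/16.8)² = 12.9 × 0.02699 = 0.3482 mSv/h.
Stay time = 1.76 mSv ÷ 0.3482 mSv/h = 5.055 h = 303.3 min.

303 min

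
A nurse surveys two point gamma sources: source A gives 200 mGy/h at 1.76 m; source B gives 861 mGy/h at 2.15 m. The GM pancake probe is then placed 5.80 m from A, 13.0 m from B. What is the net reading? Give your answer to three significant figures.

Each source contributes Iᵢ·(dᵢ/rᵢ)²; contributions add.
A: 200 × (1.76/5.80)² = 18.42 mGy/h
B: 861 × (2.15/13.0)² = 23.55 mGy/h
Total = 18.42 + 23.55 = 41.97 mGy/h.

42.0 mGy/h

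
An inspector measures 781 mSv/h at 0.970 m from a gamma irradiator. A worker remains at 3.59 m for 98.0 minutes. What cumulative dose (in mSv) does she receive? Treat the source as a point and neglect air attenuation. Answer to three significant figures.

Since intensity falls as 1/r², rate at 3.59 m:
(0.970/3.59)² = 0.07301, so 781 × 0.07301 = 57.02 mSv/h.
Dose = rate × time = 57.02 mSv/h × 1.633 h = 93.11 mSv.

93.1 mSv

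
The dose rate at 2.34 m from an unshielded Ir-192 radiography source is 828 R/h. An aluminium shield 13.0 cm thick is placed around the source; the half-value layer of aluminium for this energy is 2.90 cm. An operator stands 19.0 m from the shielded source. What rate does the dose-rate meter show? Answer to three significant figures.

0.562 R/h

Distance alone: 828 × (2.34/19.0)² = 828 × 0.01517 = 12.56 R/h.
Shield: 13.0/2.90 = 4.483 half-value layers → attenuation 2^(−4.483) = 0.04472.
Combined: 12.56 × 0.04472 = 0.5617 R/h.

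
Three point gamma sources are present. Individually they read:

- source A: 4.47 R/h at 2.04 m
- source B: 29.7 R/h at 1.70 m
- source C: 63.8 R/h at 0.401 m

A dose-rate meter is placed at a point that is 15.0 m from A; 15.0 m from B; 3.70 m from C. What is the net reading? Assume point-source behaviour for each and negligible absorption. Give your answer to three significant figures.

1.21 R/h

Each source contributes Iᵢ·(dᵢ/rᵢ)²; contributions add.
A: 4.47 × (2.04/15.0)² = 0.08268 R/h
B: 29.7 × (1.70/15.0)² = 0.3815 R/h
C: 63.8 × (0.401/3.70)² = 0.7494 R/h
Total = 0.08268 + 0.3815 + 0.7494 = 1.214 R/h.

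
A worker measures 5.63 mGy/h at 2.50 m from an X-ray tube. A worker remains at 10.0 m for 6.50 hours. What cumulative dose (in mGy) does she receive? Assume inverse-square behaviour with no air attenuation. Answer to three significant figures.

2.29 mGy

Intensity scales as (d₁/d₂)², so rate at 10.0 m:
(2.50/10.0)² = 0.06250, so 5.63 × 0.06250 = 0.3519 mGy/h.
Dose = rate × time = 0.3519 mGy/h × 6.500 h = 2.287 mGy.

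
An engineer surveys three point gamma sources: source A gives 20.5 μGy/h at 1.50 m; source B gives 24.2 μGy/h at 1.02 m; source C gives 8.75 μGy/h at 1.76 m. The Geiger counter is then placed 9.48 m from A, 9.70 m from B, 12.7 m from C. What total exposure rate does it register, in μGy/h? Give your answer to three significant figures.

0.949 μGy/h

By superposition, sum each source's inverse-square contribution:
A: 20.5 × (1.50/9.48)² = 0.5132 μGy/h
B: 24.2 × (1.02/9.70)² = 0.2676 μGy/h
C: 8.75 × (1.76/12.7)² = 0.1680 μGy/h
Total = 0.5132 + 0.2676 + 0.1680 = 0.9488 μGy/h.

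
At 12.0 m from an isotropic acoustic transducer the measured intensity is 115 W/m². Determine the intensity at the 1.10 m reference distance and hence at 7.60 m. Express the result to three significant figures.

13700 W/m²; 287 W/m²

Using I₁d₁² = I₂d₂²,
At 1.10 m: 115 × (12.0/1.10)² = 115 × 119.0 = 13680 W/m²
At 7.60 m: (1.10/7.60)² = 0.02095, so 13680 × 0.02095 = 286.6 W/m².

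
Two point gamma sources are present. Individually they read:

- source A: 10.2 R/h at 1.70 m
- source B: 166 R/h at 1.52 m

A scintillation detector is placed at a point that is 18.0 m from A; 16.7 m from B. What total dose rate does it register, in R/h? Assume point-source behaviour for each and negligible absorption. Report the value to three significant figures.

1.47 R/h

By superposition, sum each source's inverse-square contribution:
A: 10.2 × (1.70/18.0)² = 0.09098 R/h
B: 166 × (1.52/16.7)² = 1.375 R/h
Total = 0.09098 + 1.375 = 1.466 R/h.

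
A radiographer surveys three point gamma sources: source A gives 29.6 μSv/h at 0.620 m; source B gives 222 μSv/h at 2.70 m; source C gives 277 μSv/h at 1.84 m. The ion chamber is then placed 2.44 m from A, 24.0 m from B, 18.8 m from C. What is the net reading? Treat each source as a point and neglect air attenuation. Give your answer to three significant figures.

By superposition, sum each source's inverse-square contribution:
A: 29.6 × (0.620/2.44)² = 1.911 μSv/h
B: 222 × (2.70/24.0)² = 2.810 μSv/h
C: 277 × (1.84/18.8)² = 2.653 μSv/h
Total = 1.911 + 2.810 + 2.653 = 7.374 μSv/h.

7.37 μSv/h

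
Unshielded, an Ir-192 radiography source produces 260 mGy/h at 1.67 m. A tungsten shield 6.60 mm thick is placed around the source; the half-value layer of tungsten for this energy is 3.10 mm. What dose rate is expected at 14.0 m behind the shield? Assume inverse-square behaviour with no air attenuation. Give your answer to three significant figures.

Distance alone: 260 × (1.67/14.0)² = 260 × 0.01423 = 3.700 mGy/h.
Shield: 6.60/3.10 = 2.129 half-value layers → attenuation 2^(−2.129) = 0.2286.
Combined: 3.700 × 0.2286 = 0.8458 mGy/h.

0.846 mGy/h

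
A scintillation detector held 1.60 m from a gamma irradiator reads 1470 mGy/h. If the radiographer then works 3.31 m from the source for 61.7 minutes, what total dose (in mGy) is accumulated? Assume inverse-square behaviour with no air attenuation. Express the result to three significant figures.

Since intensity falls as 1/r², rate at 3.31 m:
(1.60/3.31)² = 0.2337, so 1470 × 0.2337 = 343.5 mGy/h.
Dose = rate × time = 343.5 mGy/h × 1.028 h = 353.1 mGy.

353 mGy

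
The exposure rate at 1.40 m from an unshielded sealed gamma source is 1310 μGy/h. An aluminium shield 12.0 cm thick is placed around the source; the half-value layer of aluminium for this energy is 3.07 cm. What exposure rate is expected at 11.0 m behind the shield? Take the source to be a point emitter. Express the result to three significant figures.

Distance alone: (1.40/11.0)² = 0.01620, so 1310 × 0.01620 = 21.22 μGy/h.
Shield: 12.0/3.07 = 3.909 half-value layers → attenuation 2^(−3.909) = 0.06657.
Combined: 21.22 × 0.06657 = 1.413 μGy/h.

1.41 μGy/h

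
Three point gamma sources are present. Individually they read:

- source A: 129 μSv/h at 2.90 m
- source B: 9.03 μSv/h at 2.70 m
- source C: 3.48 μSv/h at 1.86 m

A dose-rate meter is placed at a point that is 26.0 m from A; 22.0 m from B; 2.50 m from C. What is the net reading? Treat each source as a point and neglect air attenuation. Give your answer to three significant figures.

By superposition, sum each source's inverse-square contribution:
A: 129 × (2.90/26.0)² = 1.605 μSv/h
B: 9.03 × (2.70/22.0)² = 0.1360 μSv/h
C: 3.48 × (1.86/2.50)² = 1.926 μSv/h
Total = 1.605 + 0.1360 + 1.926 = 3.667 μSv/h.

3.67 μSv/h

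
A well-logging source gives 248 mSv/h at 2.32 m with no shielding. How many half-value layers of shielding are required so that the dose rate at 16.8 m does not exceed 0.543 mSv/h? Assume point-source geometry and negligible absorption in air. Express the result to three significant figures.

At 16.8 m, distance alone gives 248 × (2.32/16.8)² = 248 × 0.01907 = 4.729 mSv/h.
Further attenuation needed: 4.729/0.543 = 8.709.
n = log₂(8.709) = 3.123 half-value layers.

3.12 half-value layers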